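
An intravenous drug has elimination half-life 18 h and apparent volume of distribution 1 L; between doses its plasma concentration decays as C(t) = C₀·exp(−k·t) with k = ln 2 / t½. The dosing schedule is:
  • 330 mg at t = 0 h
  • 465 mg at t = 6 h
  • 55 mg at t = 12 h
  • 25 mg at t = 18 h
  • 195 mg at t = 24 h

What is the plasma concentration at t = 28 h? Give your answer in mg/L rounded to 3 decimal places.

525.448 mg/L

k = ln 2 / 18 = 0.03851 per h
Dose 1 (330 mg at t=0 h): 330·exp(−0.03851·28) = 112.265 mg/L
Dose 2 (465 mg at t=6 h): 465·exp(−0.03851·22) = 199.309 mg/L
Dose 3 (55 mg at t=12 h): 55·exp(−0.03851·16) = 29.702 mg/L
Dose 4 (25 mg at t=18 h): 25·exp(−0.03851·10) = 17.010 mg/L
Dose 5 (195 mg at t=24 h): 195·exp(−0.03851·4) = 167.163 mg/L
C(28) = 112.265 + 199.309 + 29.702 + 17.010 + 167.163 = 525.448 mg/L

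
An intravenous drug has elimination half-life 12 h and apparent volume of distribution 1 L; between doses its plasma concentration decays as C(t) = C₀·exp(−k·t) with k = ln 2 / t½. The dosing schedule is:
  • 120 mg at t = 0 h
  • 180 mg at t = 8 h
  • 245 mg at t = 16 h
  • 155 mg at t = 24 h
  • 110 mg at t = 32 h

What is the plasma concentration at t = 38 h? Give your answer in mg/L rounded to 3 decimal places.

260.760 mg/L

k = ln 2 / 12 = 0.05776 per h
Dose 1 (120 mg at t=0 h): 120·exp(−0.05776·38) = 13.363 mg/L
Dose 2 (180 mg at t=8 h): 180·exp(−0.05776·30) = 31.820 mg/L
Dose 3 (245 mg at t=16 h): 245·exp(−0.05776·22) = 68.751 mg/L
Dose 4 (155 mg at t=24 h): 155·exp(−0.05776·14) = 69.045 mg/L
Dose 5 (110 mg at t=32 h): 110·exp(−0.05776·6) = 77.782 mg/L
C(38) = 13.363 + 31.820 + 68.751 + 69.045 + 77.782 = 260.760 mg/L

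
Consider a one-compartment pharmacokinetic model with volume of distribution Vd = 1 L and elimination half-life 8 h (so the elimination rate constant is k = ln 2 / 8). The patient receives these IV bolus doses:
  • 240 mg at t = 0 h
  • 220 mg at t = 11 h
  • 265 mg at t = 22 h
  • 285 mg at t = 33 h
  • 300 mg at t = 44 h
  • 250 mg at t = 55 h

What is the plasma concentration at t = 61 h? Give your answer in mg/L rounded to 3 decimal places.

k = ln 2 / 8 = 0.08664 per h
Dose 1 (240 mg at t=0 h): 240·exp(−0.08664·61) = 1.216 mg/L
Dose 2 (220 mg at t=11 h): 220·exp(−0.08664·50) = 2.891 mg/L
Dose 3 (265 mg at t=22 h): 265·exp(−0.08664·39) = 9.031 mg/L
Dose 4 (285 mg at t=33 h): 285·exp(−0.08664·28) = 25.191 mg/L
Dose 5 (300 mg at t=44 h): 300·exp(−0.08664·17) = 68.775 mg/L
Dose 6 (250 mg at t=55 h): 250·exp(−0.08664·6) = 148.651 mg/L
C(61) = 1.216 + 2.891 + 9.031 + 25.191 + 68.775 + 148.651 = 255.754 mg/L

255.754 mg/L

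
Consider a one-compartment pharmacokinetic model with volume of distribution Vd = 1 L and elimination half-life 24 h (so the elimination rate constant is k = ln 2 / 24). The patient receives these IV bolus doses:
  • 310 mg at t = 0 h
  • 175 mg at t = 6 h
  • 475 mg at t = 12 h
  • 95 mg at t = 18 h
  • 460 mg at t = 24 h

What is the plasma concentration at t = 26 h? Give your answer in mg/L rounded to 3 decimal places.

k = ln 2 / 24 = 0.02888 per h
Dose 1 (310 mg at t=0 h): 310·exp(−0.02888·26) = 146.301 mg/L
Dose 2 (175 mg at t=6 h): 175·exp(−0.02888·20) = 98.215 mg/L
Dose 3 (475 mg at t=12 h): 475·exp(−0.02888·14) = 317.024 mg/L
Dose 4 (95 mg at t=18 h): 95·exp(−0.02888·8) = 75.402 mg/L
Dose 5 (460 mg at t=24 h): 460·exp(−0.02888·2) = 434.182 mg/L
C(26) = 146.301 + 98.215 + 317.024 + 75.402 + 434.182 = 1071.124 mg/L

1071.124 mg/L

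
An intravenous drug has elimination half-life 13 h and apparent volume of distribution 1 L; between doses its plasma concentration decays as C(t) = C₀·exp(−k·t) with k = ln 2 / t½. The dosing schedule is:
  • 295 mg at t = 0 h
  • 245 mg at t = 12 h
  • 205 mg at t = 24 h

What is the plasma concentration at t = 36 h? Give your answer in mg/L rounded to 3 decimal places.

k = ln 2 / 13 = 0.05332 per h
Dose 1 (295 mg at t=0 h): 295·exp(−0.05332·36) = 43.271 mg/L
Dose 2 (245 mg at t=12 h): 245·exp(−0.05332·24) = 68.143 mg/L
Dose 3 (205 mg at t=24 h): 205·exp(−0.05332·12) = 108.114 mg/L
C(36) = 43.271 + 68.143 + 108.114 = 219.527 mg/L

219.527 mg/L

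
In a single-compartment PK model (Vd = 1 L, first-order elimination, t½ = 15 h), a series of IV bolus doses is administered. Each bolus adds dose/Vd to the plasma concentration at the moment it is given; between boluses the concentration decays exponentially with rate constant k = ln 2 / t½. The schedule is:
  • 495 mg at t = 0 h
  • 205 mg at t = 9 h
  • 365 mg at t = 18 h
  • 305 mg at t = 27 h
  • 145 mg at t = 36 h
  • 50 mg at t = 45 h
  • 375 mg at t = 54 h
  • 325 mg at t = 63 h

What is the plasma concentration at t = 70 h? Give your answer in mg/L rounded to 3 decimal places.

566.651 mg/L

k = ln 2 / 15 = 0.04621 per h
Dose 1 (495 mg at t=0 h): 495·exp(−0.04621·70) = 19.489 mg/L
Dose 2 (205 mg at t=9 h): 205·exp(−0.04621·61) = 12.234 mg/L
Dose 3 (365 mg at t=18 h): 365·exp(−0.04621·52) = 33.016 mg/L
Dose 4 (305 mg at t=27 h): 305·exp(−0.04621·43) = 41.816 mg/L
Dose 5 (145 mg at t=36 h): 145·exp(−0.04621·34) = 30.132 mg/L
Dose 6 (50 mg at t=45 h): 50·exp(−0.04621·25) = 15.749 mg/L
Dose 7 (375 mg at t=54 h): 375·exp(−0.04621·16) = 179.033 mg/L
Dose 8 (325 mg at t=63 h): 325·exp(−0.04621·7) = 235.181 mg/L
C(70) = 19.489 + 12.234 + 33.016 + 41.816 + 30.132 + 15.749 + 179.033 + 235.181 = 566.651 mg/L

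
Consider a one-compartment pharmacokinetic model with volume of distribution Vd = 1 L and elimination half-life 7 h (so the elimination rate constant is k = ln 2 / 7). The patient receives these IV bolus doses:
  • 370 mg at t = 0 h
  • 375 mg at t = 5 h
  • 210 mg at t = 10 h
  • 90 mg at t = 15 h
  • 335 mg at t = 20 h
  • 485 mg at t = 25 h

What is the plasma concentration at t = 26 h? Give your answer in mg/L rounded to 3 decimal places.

k = ln 2 / 7 = 0.09902 per h
Dose 1 (370 mg at t=0 h): 370·exp(−0.09902·26) = 28.190 mg/L
Dose 2 (375 mg at t=5 h): 375·exp(−0.09902·21) = 46.875 mg/L
Dose 3 (210 mg at t=10 h): 210·exp(−0.09902·16) = 43.068 mg/L
Dose 4 (90 mg at t=15 h): 90·exp(−0.09902·11) = 30.283 mg/L
Dose 5 (335 mg at t=20 h): 335·exp(−0.09902·6) = 184.935 mg/L
Dose 6 (485 mg at t=25 h): 485·exp(−0.09902·1) = 439.276 mg/L
C(26) = 28.190 + 46.875 + 43.068 + 30.283 + 184.935 + 439.276 = 772.626 mg/L

772.626 mg/L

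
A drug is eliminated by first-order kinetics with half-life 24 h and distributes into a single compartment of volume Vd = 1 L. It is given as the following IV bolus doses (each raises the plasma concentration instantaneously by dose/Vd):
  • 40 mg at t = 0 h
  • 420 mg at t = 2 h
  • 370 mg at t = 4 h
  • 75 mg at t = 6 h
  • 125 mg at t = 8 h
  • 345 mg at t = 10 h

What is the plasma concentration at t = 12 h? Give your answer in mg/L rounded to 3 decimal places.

1136.664 mg/L

k = ln 2 / 24 = 0.02888 per h
Dose 1 (40 mg at t=0 h): 40·exp(−0.02888·12) = 28.284 mg/L
Dose 2 (420 mg at t=2 h): 420·exp(−0.02888·10) = 314.644 mg/L
Dose 3 (370 mg at t=4 h): 370·exp(−0.02888·8) = 293.669 mg/L
Dose 4 (75 mg at t=6 h): 75·exp(−0.02888·6) = 63.067 mg/L
Dose 5 (125 mg at t=8 h): 125·exp(−0.02888·4) = 111.362 mg/L
Dose 6 (345 mg at t=10 h): 345·exp(−0.02888·2) = 325.637 mg/L
C(12) = 28.284 + 314.644 + 293.669 + 63.067 + 111.362 + 325.637 = 1136.664 mg/L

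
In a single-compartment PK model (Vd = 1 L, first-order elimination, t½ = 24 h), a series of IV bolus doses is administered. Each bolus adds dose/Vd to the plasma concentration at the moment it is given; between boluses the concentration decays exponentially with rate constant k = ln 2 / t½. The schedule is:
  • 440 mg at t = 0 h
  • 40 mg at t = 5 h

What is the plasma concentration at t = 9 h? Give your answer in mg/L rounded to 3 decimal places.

k = ln 2 / 24 = 0.02888 per h
Dose 1 (440 mg at t=0 h): 440·exp(−0.02888·9) = 339.286 mg/L
Dose 2 (40 mg at t=5 h): 40·exp(−0.02888·4) = 35.636 mg/L
C(9) = 339.286 + 35.636 = 374.922 mg/L

374.922 mg/L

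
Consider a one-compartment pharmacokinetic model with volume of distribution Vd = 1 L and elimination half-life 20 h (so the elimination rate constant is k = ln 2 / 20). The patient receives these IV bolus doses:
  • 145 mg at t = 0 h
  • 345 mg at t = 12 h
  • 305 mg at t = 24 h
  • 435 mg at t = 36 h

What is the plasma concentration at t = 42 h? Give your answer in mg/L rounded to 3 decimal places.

k = ln 2 / 20 = 0.03466 per h
Dose 1 (145 mg at t=0 h): 145·exp(−0.03466·42) = 33.822 mg/L
Dose 2 (345 mg at t=12 h): 345·exp(−0.03466·30) = 121.976 mg/L
Dose 3 (305 mg at t=24 h): 305·exp(−0.03466·18) = 163.445 mg/L
Dose 4 (435 mg at t=36 h): 435·exp(−0.03466·6) = 353.330 mg/L
C(42) = 33.822 + 121.976 + 163.445 + 353.330 = 672.574 mg/L

672.574 mg/L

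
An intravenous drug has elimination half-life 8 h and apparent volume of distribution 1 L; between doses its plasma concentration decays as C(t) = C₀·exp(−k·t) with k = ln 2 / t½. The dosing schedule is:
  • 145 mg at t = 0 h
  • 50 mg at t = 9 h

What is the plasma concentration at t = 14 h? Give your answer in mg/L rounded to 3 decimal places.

k = ln 2 / 8 = 0.08664 per h
Dose 1 (145 mg at t=0 h): 145·exp(−0.08664·14) = 43.109 mg/L
Dose 2 (50 mg at t=9 h): 50·exp(−0.08664·5) = 32.421 mg/L
C(14) = 43.109 + 32.421 = 75.530 mg/L

75.530 mg/L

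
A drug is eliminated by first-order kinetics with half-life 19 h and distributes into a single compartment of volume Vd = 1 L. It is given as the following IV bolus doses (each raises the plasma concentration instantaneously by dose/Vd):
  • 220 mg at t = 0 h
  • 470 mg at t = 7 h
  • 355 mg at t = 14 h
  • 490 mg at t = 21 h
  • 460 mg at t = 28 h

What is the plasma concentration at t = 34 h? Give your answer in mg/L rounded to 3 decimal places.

1084.818 mg/L

k = ln 2 / 19 = 0.03648 per h
Dose 1 (220 mg at t=0 h): 220·exp(−0.03648·34) = 63.641 mg/L
Dose 2 (470 mg at t=7 h): 470·exp(−0.03648·27) = 175.517 mg/L
Dose 3 (355 mg at t=14 h): 355·exp(−0.03648·20) = 171.141 mg/L
Dose 4 (490 mg at t=21 h): 490·exp(−0.03648·13) = 304.950 mg/L
Dose 5 (460 mg at t=28 h): 460·exp(−0.03648·6) = 369.569 mg/L
C(34) = 63.641 + 175.517 + 171.141 + 304.950 + 369.569 = 1084.818 mg/L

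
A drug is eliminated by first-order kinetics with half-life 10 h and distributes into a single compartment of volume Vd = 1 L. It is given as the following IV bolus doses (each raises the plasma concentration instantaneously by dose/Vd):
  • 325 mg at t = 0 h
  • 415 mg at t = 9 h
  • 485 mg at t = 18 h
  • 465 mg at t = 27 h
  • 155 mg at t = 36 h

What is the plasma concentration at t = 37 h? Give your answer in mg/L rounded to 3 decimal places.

k = ln 2 / 10 = 0.06931 per h
Dose 1 (325 mg at t=0 h): 325·exp(−0.06931·37) = 25.008 mg/L
Dose 2 (415 mg at t=9 h): 415·exp(−0.06931·28) = 59.589 mg/L
Dose 3 (485 mg at t=18 h): 485·exp(−0.06931·19) = 129.953 mg/L
Dose 4 (465 mg at t=27 h): 465·exp(−0.06931·10) = 232.500 mg/L
Dose 5 (155 mg at t=36 h): 155·exp(−0.06931·1) = 144.620 mg/L
C(37) = 25.008 + 59.589 + 129.953 + 232.500 + 144.620 = 591.669 mg/L

591.669 mg/L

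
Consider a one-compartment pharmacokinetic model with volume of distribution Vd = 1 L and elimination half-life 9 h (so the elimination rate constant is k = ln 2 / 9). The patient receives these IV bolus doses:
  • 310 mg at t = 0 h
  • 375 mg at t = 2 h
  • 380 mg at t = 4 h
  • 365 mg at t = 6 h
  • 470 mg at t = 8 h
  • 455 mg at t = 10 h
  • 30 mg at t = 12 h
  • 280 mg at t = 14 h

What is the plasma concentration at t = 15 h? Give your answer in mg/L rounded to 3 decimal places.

k = ln 2 / 9 = 0.07702 per h
Dose 1 (310 mg at t=0 h): 310·exp(−0.07702·15) = 97.644 mg/L
Dose 2 (375 mg at t=2 h): 375·exp(−0.07702·13) = 137.788 mg/L
Dose 3 (380 mg at t=4 h): 380·exp(−0.07702·11) = 162.876 mg/L
Dose 4 (365 mg at t=6 h): 365·exp(−0.07702·9) = 182.500 mg/L
Dose 5 (470 mg at t=8 h): 470·exp(−0.07702·7) = 274.134 mg/L
Dose 6 (455 mg at t=10 h): 455·exp(−0.07702·5) = 309.580 mg/L
Dose 7 (30 mg at t=12 h): 30·exp(−0.07702·3) = 23.811 mg/L
Dose 8 (280 mg at t=14 h): 280·exp(−0.07702·1) = 259.245 mg/L
C(15) = 97.644 + 137.788 + 162.876 + 182.500 + 274.134 + 309.580 + 23.811 + 259.245 = 1447.578 mg/L

1447.578 mg/L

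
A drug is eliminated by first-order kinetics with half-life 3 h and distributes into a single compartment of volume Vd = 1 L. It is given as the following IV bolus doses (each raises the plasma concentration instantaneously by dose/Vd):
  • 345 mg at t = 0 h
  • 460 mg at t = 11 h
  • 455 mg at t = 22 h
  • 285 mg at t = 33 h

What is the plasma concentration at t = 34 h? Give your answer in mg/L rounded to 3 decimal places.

257.040 mg/L

k = ln 2 / 3 = 0.23105 per h
Dose 1 (345 mg at t=0 h): 345·exp(−0.23105·34) = 0.134 mg/L
Dose 2 (460 mg at t=11 h): 460·exp(−0.23105·23) = 2.264 mg/L
Dose 3 (455 mg at t=22 h): 455·exp(−0.23105·12) = 28.438 mg/L
Dose 4 (285 mg at t=33 h): 285·exp(−0.23105·1) = 226.205 mg/L
C(34) = 0.134 + 2.264 + 28.438 + 226.205 = 257.040 mg/L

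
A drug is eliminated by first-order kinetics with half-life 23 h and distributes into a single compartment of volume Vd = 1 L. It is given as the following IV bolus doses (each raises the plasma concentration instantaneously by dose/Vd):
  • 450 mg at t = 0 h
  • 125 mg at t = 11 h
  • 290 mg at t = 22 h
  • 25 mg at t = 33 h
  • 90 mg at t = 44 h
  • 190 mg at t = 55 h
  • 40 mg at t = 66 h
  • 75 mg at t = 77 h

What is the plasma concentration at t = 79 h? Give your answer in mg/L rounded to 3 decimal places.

k = ln 2 / 23 = 0.03014 per h
Dose 1 (450 mg at t=0 h): 450·exp(−0.03014·79) = 41.614 mg/L
Dose 2 (125 mg at t=11 h): 125·exp(−0.03014·68) = 16.103 mg/L
Dose 3 (290 mg at t=22 h): 290·exp(−0.03014·57) = 52.044 mg/L
Dose 4 (25 mg at t=33 h): 25·exp(−0.03014·46) = 6.250 mg/L
Dose 5 (90 mg at t=44 h): 90·exp(−0.03014·35) = 31.344 mg/L
Dose 6 (190 mg at t=55 h): 190·exp(−0.03014·24) = 92.180 mg/L
Dose 7 (40 mg at t=66 h): 40·exp(−0.03014·13) = 27.034 mg/L
Dose 8 (75 mg at t=77 h): 75·exp(−0.03014·2) = 70.613 mg/L
C(79) = 41.614 + 16.103 + 52.044 + 6.250 + 31.344 + 92.180 + 27.034 + 70.613 = 337.181 mg/L

337.181 mg/L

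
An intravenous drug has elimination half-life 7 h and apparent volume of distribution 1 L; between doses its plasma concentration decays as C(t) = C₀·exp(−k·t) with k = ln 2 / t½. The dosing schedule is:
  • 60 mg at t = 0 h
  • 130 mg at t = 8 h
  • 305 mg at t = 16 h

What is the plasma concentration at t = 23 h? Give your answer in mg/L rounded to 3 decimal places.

k = ln 2 / 7 = 0.09902 per h
Dose 1 (60 mg at t=0 h): 60·exp(−0.09902·23) = 6.153 mg/L
Dose 2 (130 mg at t=8 h): 130·exp(−0.09902·15) = 29.436 mg/L
Dose 3 (305 mg at t=16 h): 305·exp(−0.09902·7) = 152.500 mg/L
C(23) = 6.153 + 29.436 + 152.500 = 188.089 mg/L

188.089 mg/L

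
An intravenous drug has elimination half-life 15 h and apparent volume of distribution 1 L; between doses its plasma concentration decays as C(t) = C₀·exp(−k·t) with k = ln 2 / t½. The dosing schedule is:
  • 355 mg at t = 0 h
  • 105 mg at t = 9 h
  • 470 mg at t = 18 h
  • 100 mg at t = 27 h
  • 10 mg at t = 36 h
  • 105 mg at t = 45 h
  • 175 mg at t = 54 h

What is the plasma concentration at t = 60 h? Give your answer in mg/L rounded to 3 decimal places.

k = ln 2 / 15 = 0.04621 per h
Dose 1 (355 mg at t=0 h): 355·exp(−0.04621·60) = 22.188 mg/L
Dose 2 (105 mg at t=9 h): 105·exp(−0.04621·51) = 9.947 mg/L
Dose 3 (470 mg at t=18 h): 470·exp(−0.04621·42) = 67.486 mg/L
Dose 4 (100 mg at t=27 h): 100·exp(−0.04621·33) = 21.764 mg/L
Dose 5 (10 mg at t=36 h): 10·exp(−0.04621·24) = 3.299 mg/L
Dose 6 (105 mg at t=45 h): 105·exp(−0.04621·15) = 52.500 mg/L
Dose 7 (175 mg at t=54 h): 175·exp(−0.04621·6) = 132.625 mg/L
C(60) = 22.188 + 9.947 + 67.486 + 21.764 + 3.299 + 52.500 + 132.625 = 309.808 mg/L

309.808 mg/L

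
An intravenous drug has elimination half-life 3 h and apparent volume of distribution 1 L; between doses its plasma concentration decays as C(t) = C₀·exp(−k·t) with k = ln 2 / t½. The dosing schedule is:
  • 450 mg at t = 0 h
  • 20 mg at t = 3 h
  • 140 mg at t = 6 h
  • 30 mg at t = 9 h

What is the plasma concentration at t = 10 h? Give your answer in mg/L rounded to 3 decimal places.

k = ln 2 / 3 = 0.23105 per h
Dose 1 (450 mg at t=0 h): 450·exp(−0.23105·10) = 44.646 mg/L
Dose 2 (20 mg at t=3 h): 20·exp(−0.23105·7) = 3.969 mg/L
Dose 3 (140 mg at t=6 h): 140·exp(−0.23105·4) = 55.559 mg/L
Dose 4 (30 mg at t=9 h): 30·exp(−0.23105·1) = 23.811 mg/L
C(10) = 44.646 + 3.969 + 55.559 + 23.811 = 127.984 mg/L

127.984 mg/L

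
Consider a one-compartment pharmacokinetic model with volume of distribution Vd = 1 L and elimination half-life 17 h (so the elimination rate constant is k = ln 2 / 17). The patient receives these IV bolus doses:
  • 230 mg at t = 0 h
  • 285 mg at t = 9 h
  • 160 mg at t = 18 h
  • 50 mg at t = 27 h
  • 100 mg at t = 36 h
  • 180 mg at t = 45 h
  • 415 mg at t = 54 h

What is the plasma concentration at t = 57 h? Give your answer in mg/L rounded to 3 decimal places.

k = ln 2 / 17 = 0.04077 per h
Dose 1 (230 mg at t=0 h): 230·exp(−0.04077·57) = 22.511 mg/L
Dose 2 (285 mg at t=9 h): 285·exp(−0.04077·48) = 40.260 mg/L
Dose 3 (160 mg at t=18 h): 160·exp(−0.04077·39) = 32.623 mg/L
Dose 4 (50 mg at t=27 h): 50·exp(−0.04077·30) = 14.714 mg/L
Dose 5 (100 mg at t=36 h): 100·exp(−0.04077·21) = 42.476 mg/L
Dose 6 (180 mg at t=45 h): 180·exp(−0.04077·12) = 110.352 mg/L
Dose 7 (415 mg at t=54 h): 415·exp(−0.04077·3) = 367.219 mg/L
C(57) = 22.511 + 40.260 + 32.623 + 14.714 + 42.476 + 110.352 + 367.219 = 630.155 mg/L

630.155 mg/L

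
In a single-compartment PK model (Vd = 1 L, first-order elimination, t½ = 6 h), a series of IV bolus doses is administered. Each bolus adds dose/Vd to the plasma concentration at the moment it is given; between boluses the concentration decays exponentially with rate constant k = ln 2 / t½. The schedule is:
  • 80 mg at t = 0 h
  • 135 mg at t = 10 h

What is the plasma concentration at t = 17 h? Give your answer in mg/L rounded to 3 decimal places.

k = ln 2 / 6 = 0.11552 per h
Dose 1 (80 mg at t=0 h): 80·exp(−0.11552·17) = 11.225 mg/L
Dose 2 (135 mg at t=10 h): 135·exp(−0.11552·7) = 60.136 mg/L
C(17) = 11.225 + 60.136 = 71.360 mg/L

71.360 mg/L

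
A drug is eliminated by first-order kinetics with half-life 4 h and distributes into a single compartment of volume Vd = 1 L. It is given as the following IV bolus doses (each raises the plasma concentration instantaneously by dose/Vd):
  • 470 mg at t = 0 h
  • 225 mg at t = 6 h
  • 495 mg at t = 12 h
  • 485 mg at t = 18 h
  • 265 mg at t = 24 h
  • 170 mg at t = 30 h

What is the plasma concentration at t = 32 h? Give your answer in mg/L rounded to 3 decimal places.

k = ln 2 / 4 = 0.17329 per h
Dose 1 (470 mg at t=0 h): 470·exp(−0.17329·32) = 1.836 mg/L
Dose 2 (225 mg at t=6 h): 225·exp(−0.17329·26) = 2.486 mg/L
Dose 3 (495 mg at t=12 h): 495·exp(−0.17329·20) = 15.469 mg/L
Dose 4 (485 mg at t=18 h): 485·exp(−0.17329·14) = 42.868 mg/L
Dose 5 (265 mg at t=24 h): 265·exp(−0.17329·8) = 66.250 mg/L
Dose 6 (170 mg at t=30 h): 170·exp(−0.17329·2) = 120.208 mg/L
C(32) = 1.836 + 2.486 + 15.469 + 42.868 + 66.250 + 120.208 = 249.117 mg/L

249.117 mg/L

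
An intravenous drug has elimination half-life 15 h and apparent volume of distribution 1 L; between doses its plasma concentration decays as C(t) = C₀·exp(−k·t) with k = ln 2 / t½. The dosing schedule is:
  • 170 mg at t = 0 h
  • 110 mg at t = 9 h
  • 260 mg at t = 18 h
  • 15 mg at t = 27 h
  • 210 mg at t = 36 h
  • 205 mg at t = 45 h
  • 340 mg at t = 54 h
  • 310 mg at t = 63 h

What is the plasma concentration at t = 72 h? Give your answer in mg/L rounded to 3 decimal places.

k = ln 2 / 15 = 0.04621 per h
Dose 1 (170 mg at t=0 h): 170·exp(−0.04621·72) = 6.102 mg/L
Dose 2 (110 mg at t=9 h): 110·exp(−0.04621·63) = 5.985 mg/L
Dose 3 (260 mg at t=18 h): 260·exp(−0.04621·54) = 21.442 mg/L
Dose 4 (15 mg at t=27 h): 15·exp(−0.04621·45) = 1.875 mg/L
Dose 5 (210 mg at t=36 h): 210·exp(−0.04621·36) = 39.788 mg/L
Dose 6 (205 mg at t=45 h): 205·exp(−0.04621·27) = 58.871 mg/L
Dose 7 (340 mg at t=54 h): 340·exp(−0.04621·18) = 147.994 mg/L
Dose 8 (310 mg at t=63 h): 310·exp(−0.04621·9) = 204.524 mg/L
C(72) = 6.102 + 5.985 + 21.442 + 1.875 + 39.788 + 58.871 + 147.994 + 204.524 = 486.580 mg/L

486.580 mg/L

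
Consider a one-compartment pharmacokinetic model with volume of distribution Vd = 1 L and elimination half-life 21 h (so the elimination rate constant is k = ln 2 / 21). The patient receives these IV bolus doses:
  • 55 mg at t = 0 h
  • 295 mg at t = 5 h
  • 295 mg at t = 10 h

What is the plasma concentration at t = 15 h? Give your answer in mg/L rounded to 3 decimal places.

495.710 mg/L

k = ln 2 / 21 = 0.03301 per h
Dose 1 (55 mg at t=0 h): 55·exp(−0.03301·15) = 33.523 mg/L
Dose 2 (295 mg at t=5 h): 295·exp(−0.03301·10) = 212.068 mg/L
Dose 3 (295 mg at t=10 h): 295·exp(−0.03301·5) = 250.120 mg/L
C(15) = 33.523 + 212.068 + 250.120 = 495.710 mg/L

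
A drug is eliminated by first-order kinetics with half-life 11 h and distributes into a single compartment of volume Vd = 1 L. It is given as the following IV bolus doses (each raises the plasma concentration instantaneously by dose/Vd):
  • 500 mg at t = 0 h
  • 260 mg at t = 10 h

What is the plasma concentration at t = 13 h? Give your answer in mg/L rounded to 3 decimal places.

k = ln 2 / 11 = 0.06301 per h
Dose 1 (500 mg at t=0 h): 500·exp(−0.06301·13) = 220.398 mg/L
Dose 2 (260 mg at t=10 h): 260·exp(−0.06301·3) = 215.216 mg/L
C(13) = 220.398 + 215.216 = 435.614 mg/L

435.614 mg/L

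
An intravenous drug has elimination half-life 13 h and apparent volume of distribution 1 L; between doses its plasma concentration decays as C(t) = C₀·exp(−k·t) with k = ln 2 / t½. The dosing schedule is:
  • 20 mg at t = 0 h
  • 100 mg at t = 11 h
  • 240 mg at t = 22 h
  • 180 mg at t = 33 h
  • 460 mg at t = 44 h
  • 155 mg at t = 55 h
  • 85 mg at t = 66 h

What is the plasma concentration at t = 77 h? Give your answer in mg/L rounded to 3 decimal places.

207.732 mg/L

k = ln 2 / 13 = 0.05332 per h
Dose 1 (20 mg at t=0 h): 20·exp(−0.05332·77) = 0.330 mg/L
Dose 2 (100 mg at t=11 h): 100·exp(−0.05332·66) = 2.963 mg/L
Dose 3 (240 mg at t=22 h): 240·exp(−0.05332·55) = 12.783 mg/L
Dose 4 (180 mg at t=33 h): 180·exp(−0.05332·44) = 17.235 mg/L
Dose 5 (460 mg at t=44 h): 460·exp(−0.05332·33) = 79.178 mg/L
Dose 6 (155 mg at t=55 h): 155·exp(−0.05332·22) = 47.962 mg/L
Dose 7 (85 mg at t=66 h): 85·exp(−0.05332·11) = 47.283 mg/L
C(77) = 0.330 + 2.963 + 12.783 + 17.235 + 79.178 + 47.962 + 47.283 = 207.732 mg/L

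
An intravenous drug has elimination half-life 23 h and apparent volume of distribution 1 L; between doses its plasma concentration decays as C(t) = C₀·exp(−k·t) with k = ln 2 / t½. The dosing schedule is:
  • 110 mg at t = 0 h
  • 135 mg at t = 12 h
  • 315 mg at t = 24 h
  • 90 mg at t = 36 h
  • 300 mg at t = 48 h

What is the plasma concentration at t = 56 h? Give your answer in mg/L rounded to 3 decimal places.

k = ln 2 / 23 = 0.03014 per h
Dose 1 (110 mg at t=0 h): 110·exp(−0.03014·56) = 20.345 mg/L
Dose 2 (135 mg at t=12 h): 135·exp(−0.03014·44) = 35.847 mg/L
Dose 3 (315 mg at t=24 h): 315·exp(−0.03014·32) = 120.084 mg/L
Dose 4 (90 mg at t=36 h): 90·exp(−0.03014·20) = 49.258 mg/L
Dose 5 (300 mg at t=48 h): 300·exp(−0.03014·8) = 235.730 mg/L
C(56) = 20.345 + 35.847 + 120.084 + 49.258 + 235.730 = 461.264 mg/L

461.264 mg/L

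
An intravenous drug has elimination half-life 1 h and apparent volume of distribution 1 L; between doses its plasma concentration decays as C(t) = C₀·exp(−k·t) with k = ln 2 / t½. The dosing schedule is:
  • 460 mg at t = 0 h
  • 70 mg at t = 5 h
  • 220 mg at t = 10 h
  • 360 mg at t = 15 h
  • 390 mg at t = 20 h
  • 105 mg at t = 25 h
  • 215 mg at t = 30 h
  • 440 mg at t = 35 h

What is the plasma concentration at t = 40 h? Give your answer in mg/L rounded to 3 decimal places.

13.964 mg/L

k = ln 2 / 1 = 0.69315 per h
Dose 1 (460 mg at t=0 h): 460·exp(−0.69315·40) = 0.000 mg/L
Dose 2 (70 mg at t=5 h): 70·exp(−0.69315·35) = 0.000 mg/L
Dose 3 (220 mg at t=10 h): 220·exp(−0.69315·30) = 0.000 mg/L
Dose 4 (360 mg at t=15 h): 360·exp(−0.69315·25) = 0.000 mg/L
Dose 5 (390 mg at t=20 h): 390·exp(−0.69315·20) = 0.000 mg/L
Dose 6 (105 mg at t=25 h): 105·exp(−0.69315·15) = 0.003 mg/L
Dose 7 (215 mg at t=30 h): 215·exp(−0.69315·10) = 0.210 mg/L
Dose 8 (440 mg at t=35 h): 440·exp(−0.69315·5) = 13.750 mg/L
C(40) = 0.000 + 0.000 + 0.000 + 0.000 + 0.000 + 0.003 + 0.210 + 13.750 = 13.964 mg/L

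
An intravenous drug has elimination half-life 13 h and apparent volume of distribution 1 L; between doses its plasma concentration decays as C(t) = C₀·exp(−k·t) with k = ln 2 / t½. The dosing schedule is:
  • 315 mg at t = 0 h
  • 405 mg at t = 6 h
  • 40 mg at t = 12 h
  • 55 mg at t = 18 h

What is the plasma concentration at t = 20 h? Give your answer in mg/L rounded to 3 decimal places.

375.972 mg/L

k = ln 2 / 13 = 0.05332 per h
Dose 1 (315 mg at t=0 h): 315·exp(−0.05332·20) = 108.439 mg/L
Dose 2 (405 mg at t=6 h): 405·exp(−0.05332·14) = 191.986 mg/L
Dose 3 (40 mg at t=12 h): 40·exp(−0.05332·8) = 26.110 mg/L
Dose 4 (55 mg at t=18 h): 55·exp(−0.05332·2) = 49.437 mg/L
C(20) = 108.439 + 191.986 + 26.110 + 49.437 = 375.972 mg/L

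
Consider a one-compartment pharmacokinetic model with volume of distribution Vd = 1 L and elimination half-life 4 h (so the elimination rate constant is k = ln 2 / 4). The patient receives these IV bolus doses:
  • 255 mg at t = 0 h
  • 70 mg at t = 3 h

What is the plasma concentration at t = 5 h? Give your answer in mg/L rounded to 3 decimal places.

156.712 mg/L

k = ln 2 / 4 = 0.17329 per h
Dose 1 (255 mg at t=0 h): 255·exp(−0.17329·5) = 107.214 mg/L
Dose 2 (70 mg at t=3 h): 70·exp(−0.17329·2) = 49.497 mg/L
C(5) = 107.214 + 49.497 = 156.712 mg/L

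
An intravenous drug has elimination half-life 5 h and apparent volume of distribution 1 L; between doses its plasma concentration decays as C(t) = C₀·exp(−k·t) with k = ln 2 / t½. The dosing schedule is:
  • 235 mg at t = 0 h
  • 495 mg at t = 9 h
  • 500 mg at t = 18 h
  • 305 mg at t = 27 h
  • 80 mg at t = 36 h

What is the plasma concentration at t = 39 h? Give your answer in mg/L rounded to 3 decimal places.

k = ln 2 / 5 = 0.13863 per h
Dose 1 (235 mg at t=0 h): 235·exp(−0.13863·39) = 1.054 mg/L
Dose 2 (495 mg at t=9 h): 495·exp(−0.13863·30) = 7.734 mg/L
Dose 3 (500 mg at t=18 h): 500·exp(−0.13863·21) = 27.205 mg/L
Dose 4 (305 mg at t=27 h): 305·exp(−0.13863·12) = 57.787 mg/L
Dose 5 (80 mg at t=36 h): 80·exp(−0.13863·3) = 52.780 mg/L
C(39) = 1.054 + 7.734 + 27.205 + 57.787 + 52.780 = 146.561 mg/L

146.561 mg/L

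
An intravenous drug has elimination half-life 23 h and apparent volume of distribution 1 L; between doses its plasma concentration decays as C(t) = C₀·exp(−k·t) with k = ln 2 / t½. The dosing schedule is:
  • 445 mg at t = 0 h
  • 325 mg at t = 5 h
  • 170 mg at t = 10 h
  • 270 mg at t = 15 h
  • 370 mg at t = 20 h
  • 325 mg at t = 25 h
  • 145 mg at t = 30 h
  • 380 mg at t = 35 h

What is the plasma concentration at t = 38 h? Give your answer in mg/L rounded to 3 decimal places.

k = ln 2 / 23 = 0.03014 per h
Dose 1 (445 mg at t=0 h): 445·exp(−0.03014·38) = 141.581 mg/L
Dose 2 (325 mg at t=5 h): 325·exp(−0.03014·33) = 120.218 mg/L
Dose 3 (170 mg at t=10 h): 170·exp(−0.03014·28) = 73.110 mg/L
Dose 4 (270 mg at t=15 h): 270·exp(−0.03014·23) = 135.000 mg/L
Dose 5 (370 mg at t=20 h): 370·exp(−0.03014·18) = 215.086 mg/L
Dose 6 (325 mg at t=25 h): 325·exp(−0.03014·13) = 219.652 mg/L
Dose 7 (145 mg at t=30 h): 145·exp(−0.03014·8) = 113.936 mg/L
Dose 8 (380 mg at t=35 h): 380·exp(−0.03014·3) = 347.151 mg/L
C(38) = 141.581 + 120.218 + 73.110 + 135.000 + 215.086 + 219.652 + 113.936 + 347.151 = 1365.736 mg/L

1365.736 mg/L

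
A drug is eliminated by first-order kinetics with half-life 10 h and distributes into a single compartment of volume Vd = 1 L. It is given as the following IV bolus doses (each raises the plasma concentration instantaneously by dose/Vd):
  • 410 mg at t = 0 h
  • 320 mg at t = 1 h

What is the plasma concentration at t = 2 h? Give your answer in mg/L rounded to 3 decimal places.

k = ln 2 / 10 = 0.06931 per h
Dose 1 (410 mg at t=0 h): 410·exp(−0.06931·2) = 356.926 mg/L
Dose 2 (320 mg at t=1 h): 320·exp(−0.06931·1) = 298.571 mg/L
C(2) = 356.926 + 298.571 = 655.496 mg/L

655.496 mg/L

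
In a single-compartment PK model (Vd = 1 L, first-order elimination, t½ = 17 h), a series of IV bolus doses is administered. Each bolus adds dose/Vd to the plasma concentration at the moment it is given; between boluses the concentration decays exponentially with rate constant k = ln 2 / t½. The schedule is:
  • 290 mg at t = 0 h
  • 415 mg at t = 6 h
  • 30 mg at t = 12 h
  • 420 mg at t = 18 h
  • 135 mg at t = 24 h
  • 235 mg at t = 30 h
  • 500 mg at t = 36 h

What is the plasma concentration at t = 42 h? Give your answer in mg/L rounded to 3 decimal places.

k = ln 2 / 17 = 0.04077 per h
Dose 1 (290 mg at t=0 h): 290·exp(−0.04077·42) = 52.321 mg/L
Dose 2 (415 mg at t=6 h): 415·exp(−0.04077·36) = 95.625 mg/L
Dose 3 (30 mg at t=12 h): 30·exp(−0.04077·30) = 8.829 mg/L
Dose 4 (420 mg at t=18 h): 420·exp(−0.04077·24) = 157.858 mg/L
Dose 5 (135 mg at t=24 h): 135·exp(−0.04077·18) = 64.803 mg/L
Dose 6 (235 mg at t=30 h): 235·exp(−0.04077·12) = 144.071 mg/L
Dose 7 (500 mg at t=36 h): 500·exp(−0.04077·6) = 391.493 mg/L
C(42) = 52.321 + 95.625 + 8.829 + 157.858 + 64.803 + 144.071 + 391.493 = 915.000 mg/L

915.000 mg/L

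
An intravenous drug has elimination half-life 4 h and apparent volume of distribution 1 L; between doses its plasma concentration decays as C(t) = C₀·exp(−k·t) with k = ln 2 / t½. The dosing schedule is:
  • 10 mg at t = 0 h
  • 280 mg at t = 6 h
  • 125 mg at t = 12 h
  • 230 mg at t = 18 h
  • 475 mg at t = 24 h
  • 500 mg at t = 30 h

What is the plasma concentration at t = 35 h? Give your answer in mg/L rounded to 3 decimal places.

k = ln 2 / 4 = 0.17329 per h
Dose 1 (10 mg at t=0 h): 10·exp(−0.17329·35) = 0.023 mg/L
Dose 2 (280 mg at t=6 h): 280·exp(−0.17329·29) = 1.839 mg/L
Dose 3 (125 mg at t=12 h): 125·exp(−0.17329·23) = 2.323 mg/L
Dose 4 (230 mg at t=18 h): 230·exp(−0.17329·17) = 12.088 mg/L
Dose 5 (475 mg at t=24 h): 475·exp(−0.17329·11) = 70.609 mg/L
Dose 6 (500 mg at t=30 h): 500·exp(−0.17329·5) = 210.224 mg/L
C(35) = 0.023 + 1.839 + 2.323 + 12.088 + 70.609 + 210.224 = 297.107 mg/L

297.107 mg/L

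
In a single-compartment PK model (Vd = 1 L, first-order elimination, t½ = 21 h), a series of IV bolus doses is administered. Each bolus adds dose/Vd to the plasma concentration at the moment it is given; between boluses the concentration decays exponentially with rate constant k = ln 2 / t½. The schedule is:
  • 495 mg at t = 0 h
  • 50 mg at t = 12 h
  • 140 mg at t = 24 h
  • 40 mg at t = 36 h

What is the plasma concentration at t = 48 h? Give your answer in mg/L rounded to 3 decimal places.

k = ln 2 / 21 = 0.03301 per h
Dose 1 (495 mg at t=0 h): 495·exp(−0.03301·48) = 101.517 mg/L
Dose 2 (50 mg at t=12 h): 50·exp(−0.03301·36) = 15.238 mg/L
Dose 3 (140 mg at t=24 h): 140·exp(−0.03301·24) = 63.401 mg/L
Dose 4 (40 mg at t=36 h): 40·exp(−0.03301·12) = 26.918 mg/L
C(48) = 101.517 + 15.238 + 63.401 + 26.918 = 207.073 mg/L

207.073 mg/L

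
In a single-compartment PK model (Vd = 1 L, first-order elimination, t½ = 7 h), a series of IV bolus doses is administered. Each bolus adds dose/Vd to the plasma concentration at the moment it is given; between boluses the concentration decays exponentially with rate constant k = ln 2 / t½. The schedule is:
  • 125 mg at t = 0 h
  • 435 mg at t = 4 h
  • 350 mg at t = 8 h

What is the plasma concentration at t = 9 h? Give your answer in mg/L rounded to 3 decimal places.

633.410 mg/L

k = ln 2 / 7 = 0.09902 per h
Dose 1 (125 mg at t=0 h): 125·exp(−0.09902·9) = 51.271 mg/L
Dose 2 (435 mg at t=4 h): 435·exp(−0.09902·5) = 265.135 mg/L
Dose 3 (350 mg at t=8 h): 350·exp(−0.09902·1) = 317.003 mg/L
C(9) = 51.271 + 265.135 + 317.003 = 633.410 mg/L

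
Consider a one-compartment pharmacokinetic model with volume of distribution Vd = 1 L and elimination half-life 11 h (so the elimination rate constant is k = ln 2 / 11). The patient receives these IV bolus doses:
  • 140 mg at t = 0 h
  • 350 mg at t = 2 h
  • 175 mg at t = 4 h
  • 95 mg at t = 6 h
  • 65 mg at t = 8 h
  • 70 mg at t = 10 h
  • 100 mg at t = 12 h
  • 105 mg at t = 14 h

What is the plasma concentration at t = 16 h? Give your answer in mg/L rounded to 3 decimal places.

k = ln 2 / 11 = 0.06301 per h
Dose 1 (140 mg at t=0 h): 140·exp(−0.06301·16) = 51.082 mg/L
Dose 2 (350 mg at t=2 h): 350·exp(−0.06301·14) = 144.857 mg/L
Dose 3 (175 mg at t=4 h): 175·exp(−0.06301·12) = 82.156 mg/L
Dose 4 (95 mg at t=6 h): 95·exp(−0.06301·10) = 50.589 mg/L
Dose 5 (65 mg at t=8 h): 65·exp(−0.06301·8) = 39.263 mg/L
Dose 6 (70 mg at t=10 h): 70·exp(−0.06301·6) = 47.962 mg/L
Dose 7 (100 mg at t=12 h): 100·exp(−0.06301·4) = 77.720 mg/L
Dose 8 (105 mg at t=14 h): 105·exp(−0.06301·2) = 92.567 mg/L
C(16) = 51.082 + 144.857 + 82.156 + 50.589 + 39.263 + 47.962 + 77.720 + 92.567 = 586.197 mg/L

586.197 mg/L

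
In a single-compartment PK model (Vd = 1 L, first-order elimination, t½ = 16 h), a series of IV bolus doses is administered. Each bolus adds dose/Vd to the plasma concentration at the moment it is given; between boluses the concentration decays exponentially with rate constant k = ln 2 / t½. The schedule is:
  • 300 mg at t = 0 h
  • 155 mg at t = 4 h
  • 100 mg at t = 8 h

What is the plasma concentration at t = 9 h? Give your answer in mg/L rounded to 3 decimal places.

423.712 mg/L

k = ln 2 / 16 = 0.04332 per h
Dose 1 (300 mg at t=0 h): 300·exp(−0.04332·9) = 203.138 mg/L
Dose 2 (155 mg at t=4 h): 155·exp(−0.04332·5) = 124.813 mg/L
Dose 3 (100 mg at t=8 h): 100·exp(−0.04332·1) = 95.760 mg/L
C(9) = 203.138 + 124.813 + 95.760 = 423.712 mg/L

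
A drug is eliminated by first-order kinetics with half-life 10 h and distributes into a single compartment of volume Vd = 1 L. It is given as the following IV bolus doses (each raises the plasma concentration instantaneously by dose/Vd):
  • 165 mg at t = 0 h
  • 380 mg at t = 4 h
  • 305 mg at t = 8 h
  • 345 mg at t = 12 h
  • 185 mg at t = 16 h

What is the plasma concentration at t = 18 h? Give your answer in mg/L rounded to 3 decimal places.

k = ln 2 / 10 = 0.06931 per h
Dose 1 (165 mg at t=0 h): 165·exp(−0.06931·18) = 47.384 mg/L
Dose 2 (380 mg at t=4 h): 380·exp(−0.06931·14) = 143.993 mg/L
Dose 3 (305 mg at t=8 h): 305·exp(−0.06931·10) = 152.500 mg/L
Dose 4 (345 mg at t=12 h): 345·exp(−0.06931·6) = 227.615 mg/L
Dose 5 (185 mg at t=16 h): 185·exp(−0.06931·2) = 161.052 mg/L
C(18) = 47.384 + 143.993 + 152.500 + 227.615 + 161.052 = 732.544 mg/L

732.544 mg/L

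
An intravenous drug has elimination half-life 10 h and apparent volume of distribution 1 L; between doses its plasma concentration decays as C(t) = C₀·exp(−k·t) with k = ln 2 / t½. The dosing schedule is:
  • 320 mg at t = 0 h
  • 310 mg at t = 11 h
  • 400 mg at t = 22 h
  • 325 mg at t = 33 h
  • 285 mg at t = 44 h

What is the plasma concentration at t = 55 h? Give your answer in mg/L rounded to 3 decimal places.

266.057 mg/L

k = ln 2 / 10 = 0.06931 per h
Dose 1 (320 mg at t=0 h): 320·exp(−0.06931·55) = 7.071 mg/L
Dose 2 (310 mg at t=11 h): 310·exp(−0.06931·44) = 14.684 mg/L
Dose 3 (400 mg at t=22 h): 400·exp(−0.06931·33) = 40.613 mg/L
Dose 4 (325 mg at t=33 h): 325·exp(−0.06931·22) = 70.732 mg/L
Dose 5 (285 mg at t=44 h): 285·exp(−0.06931·11) = 132.957 mg/L
C(55) = 7.071 + 14.684 + 40.613 + 70.732 + 132.957 = 266.057 mg/L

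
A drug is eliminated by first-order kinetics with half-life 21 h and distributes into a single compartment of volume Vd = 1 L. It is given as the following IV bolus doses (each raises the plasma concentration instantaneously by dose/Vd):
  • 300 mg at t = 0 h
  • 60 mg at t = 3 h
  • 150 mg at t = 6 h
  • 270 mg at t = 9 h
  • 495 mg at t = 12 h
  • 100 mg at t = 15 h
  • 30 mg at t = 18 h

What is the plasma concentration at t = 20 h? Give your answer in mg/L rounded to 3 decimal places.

k = ln 2 / 21 = 0.03301 per h
Dose 1 (300 mg at t=0 h): 300·exp(−0.03301·20) = 155.034 mg/L
Dose 2 (60 mg at t=3 h): 60·exp(−0.03301·17) = 34.234 mg/L
Dose 3 (150 mg at t=6 h): 150·exp(−0.03301·14) = 94.494 mg/L
Dose 4 (270 mg at t=9 h): 270·exp(−0.03301·11) = 187.794 mg/L
Dose 5 (495 mg at t=12 h): 495·exp(−0.03301·8) = 380.126 mg/L
Dose 6 (100 mg at t=15 h): 100·exp(−0.03301·5) = 84.786 mg/L
Dose 7 (30 mg at t=18 h): 30·exp(−0.03301·2) = 28.084 mg/L
C(20) = 155.034 + 34.234 + 94.494 + 187.794 + 380.126 + 84.786 + 28.084 = 964.551 mg/L

964.551 mg/L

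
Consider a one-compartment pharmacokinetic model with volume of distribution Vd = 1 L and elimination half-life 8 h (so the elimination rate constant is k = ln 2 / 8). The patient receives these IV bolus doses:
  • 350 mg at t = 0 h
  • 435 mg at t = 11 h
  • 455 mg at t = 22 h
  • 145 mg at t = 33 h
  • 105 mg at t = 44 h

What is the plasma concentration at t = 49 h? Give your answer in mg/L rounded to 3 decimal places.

169.371 mg/L

k = ln 2 / 8 = 0.08664 per h
Dose 1 (350 mg at t=0 h): 350·exp(−0.08664·49) = 5.015 mg/L
Dose 2 (435 mg at t=11 h): 435·exp(−0.08664·38) = 16.166 mg/L
Dose 3 (455 mg at t=22 h): 455·exp(−0.08664·27) = 43.857 mg/L
Dose 4 (145 mg at t=33 h): 145·exp(−0.08664·16) = 36.250 mg/L
Dose 5 (105 mg at t=44 h): 105·exp(−0.08664·5) = 68.084 mg/L
C(49) = 5.015 + 16.166 + 43.857 + 36.250 + 68.084 = 169.371 mg/L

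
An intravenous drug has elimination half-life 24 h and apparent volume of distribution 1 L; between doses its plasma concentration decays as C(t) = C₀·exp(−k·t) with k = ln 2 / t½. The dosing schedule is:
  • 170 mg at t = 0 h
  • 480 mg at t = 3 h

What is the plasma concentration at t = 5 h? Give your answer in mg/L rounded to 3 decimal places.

k = ln 2 / 24 = 0.02888 per h
Dose 1 (170 mg at t=0 h): 170·exp(−0.02888·5) = 147.141 mg/L
Dose 2 (480 mg at t=3 h): 480·exp(−0.02888·2) = 453.060 mg/L
C(5) = 147.141 + 453.060 = 600.201 mg/L

600.201 mg/L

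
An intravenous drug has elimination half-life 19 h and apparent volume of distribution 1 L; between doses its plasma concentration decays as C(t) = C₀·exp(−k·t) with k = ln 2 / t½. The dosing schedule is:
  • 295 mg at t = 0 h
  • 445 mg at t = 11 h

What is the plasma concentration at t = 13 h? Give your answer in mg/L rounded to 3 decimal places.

k = ln 2 / 19 = 0.03648 per h
Dose 1 (295 mg at t=0 h): 295·exp(−0.03648·13) = 183.592 mg/L
Dose 2 (445 mg at t=11 h): 445·exp(−0.03648·2) = 413.688 mg/L
C(13) = 183.592 + 413.688 = 597.280 mg/L

597.280 mg/L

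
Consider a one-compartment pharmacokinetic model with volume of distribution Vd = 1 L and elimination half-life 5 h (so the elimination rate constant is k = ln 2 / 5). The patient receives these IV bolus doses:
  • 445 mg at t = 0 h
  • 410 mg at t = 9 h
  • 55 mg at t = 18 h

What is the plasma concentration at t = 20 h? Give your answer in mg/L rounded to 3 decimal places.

158.726 mg/L

k = ln 2 / 5 = 0.13863 per h
Dose 1 (445 mg at t=0 h): 445·exp(−0.13863·20) = 27.812 mg/L
Dose 2 (410 mg at t=9 h): 410·exp(−0.13863·11) = 89.231 mg/L
Dose 3 (55 mg at t=18 h): 55·exp(−0.13863·2) = 41.682 mg/L
C(20) = 27.812 + 89.231 + 41.682 = 158.726 mg/L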